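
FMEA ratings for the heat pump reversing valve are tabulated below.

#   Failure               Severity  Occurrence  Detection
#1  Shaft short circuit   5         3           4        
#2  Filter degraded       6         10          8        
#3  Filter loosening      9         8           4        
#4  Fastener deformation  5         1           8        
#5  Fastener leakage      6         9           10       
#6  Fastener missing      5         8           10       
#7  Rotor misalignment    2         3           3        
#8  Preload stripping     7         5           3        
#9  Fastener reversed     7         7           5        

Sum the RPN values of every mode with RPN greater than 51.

RPN = Severity × Occurrence × Detection:
  #1: 5 × 3 × 4 = 60
  #2: 6 × 10 × 8 = 480
  #3: 9 × 8 × 4 = 288
  #4: 5 × 1 × 8 = 40
  #5: 6 × 9 × 10 = 540
  #6: 5 × 8 × 10 = 400
  #7: 2 × 3 × 3 = 18
  #8: 7 × 5 × 3 = 105
  #9: 7 × 7 × 5 = 245
RPN > 51: #1 (60), #2 (480), #3 (288), #5 (540), #6 (400), #8 (105), #9 (245).
Sum: 60 + 480 + 288 + 540 + 400 + 105 + 245 = 2118.

2118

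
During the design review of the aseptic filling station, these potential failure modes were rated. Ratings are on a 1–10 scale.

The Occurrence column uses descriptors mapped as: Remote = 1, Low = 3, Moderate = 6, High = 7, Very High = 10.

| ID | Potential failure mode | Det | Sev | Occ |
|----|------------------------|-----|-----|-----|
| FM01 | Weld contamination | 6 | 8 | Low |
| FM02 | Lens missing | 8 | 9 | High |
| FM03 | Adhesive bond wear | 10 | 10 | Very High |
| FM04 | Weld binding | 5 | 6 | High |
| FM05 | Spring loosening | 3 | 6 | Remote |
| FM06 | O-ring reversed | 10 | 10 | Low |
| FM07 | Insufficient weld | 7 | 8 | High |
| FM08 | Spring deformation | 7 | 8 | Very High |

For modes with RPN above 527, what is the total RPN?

1560

RPN = Severity × Occurrence × Detection:
  FM01: 8 × 3 × 6 = 144
  FM02: 9 × 7 × 8 = 504
  FM03: 10 × 10 × 10 = 1000
  FM04: 6 × 7 × 5 = 210
  FM05: 6 × 1 × 3 = 18
  FM06: 10 × 3 × 10 = 300
  FM07: 8 × 7 × 7 = 392
  FM08: 8 × 10 × 7 = 560
RPN > 527: FM03 (1000), FM08 (560).
Sum: 1000 + 560 = 1560.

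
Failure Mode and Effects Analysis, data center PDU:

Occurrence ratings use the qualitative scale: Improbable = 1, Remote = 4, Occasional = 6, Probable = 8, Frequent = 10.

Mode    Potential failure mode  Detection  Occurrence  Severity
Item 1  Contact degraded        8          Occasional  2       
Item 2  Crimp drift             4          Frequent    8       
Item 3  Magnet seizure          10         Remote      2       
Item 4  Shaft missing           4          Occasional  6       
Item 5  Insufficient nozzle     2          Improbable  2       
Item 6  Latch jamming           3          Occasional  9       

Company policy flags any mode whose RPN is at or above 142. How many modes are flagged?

3

RPN = Severity × Occurrence × Detection:
  Item 1: 2 × 6 × 8 = 96
  Item 2: 8 × 10 × 4 = 320
  Item 3: 2 × 4 × 10 = 80
  Item 4: 6 × 6 × 4 = 144
  Item 5: 2 × 1 × 2 = 4
  Item 6: 9 × 6 × 3 = 162
Modes with RPN ≥ 142: Item 2 (320), Item 4 (144), Item 6 (162) → 3.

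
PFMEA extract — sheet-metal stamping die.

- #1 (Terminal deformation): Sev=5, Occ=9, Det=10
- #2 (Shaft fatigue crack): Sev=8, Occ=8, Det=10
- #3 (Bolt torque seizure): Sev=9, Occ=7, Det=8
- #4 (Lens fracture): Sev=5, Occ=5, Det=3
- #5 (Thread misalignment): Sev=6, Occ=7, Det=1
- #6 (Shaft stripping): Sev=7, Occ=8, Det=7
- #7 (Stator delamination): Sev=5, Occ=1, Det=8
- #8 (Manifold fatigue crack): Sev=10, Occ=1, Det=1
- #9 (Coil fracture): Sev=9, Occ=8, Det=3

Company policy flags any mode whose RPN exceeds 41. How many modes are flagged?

7

RPN = Severity × Occurrence × Detection:
  #1: 5 × 9 × 10 = 450
  #2: 8 × 8 × 10 = 640
  #3: 9 × 7 × 8 = 504
  #4: 5 × 5 × 3 = 75
  #5: 6 × 7 × 1 = 42
  #6: 7 × 8 × 7 = 392
  #7: 5 × 1 × 8 = 40
  #8: 10 × 1 × 1 = 10
  #9: 9 × 8 × 3 = 216
Modes with RPN > 41: #1 (450), #2 (640), #3 (504), #4 (75), #5 (42), #6 (392), #9 (216) → 7.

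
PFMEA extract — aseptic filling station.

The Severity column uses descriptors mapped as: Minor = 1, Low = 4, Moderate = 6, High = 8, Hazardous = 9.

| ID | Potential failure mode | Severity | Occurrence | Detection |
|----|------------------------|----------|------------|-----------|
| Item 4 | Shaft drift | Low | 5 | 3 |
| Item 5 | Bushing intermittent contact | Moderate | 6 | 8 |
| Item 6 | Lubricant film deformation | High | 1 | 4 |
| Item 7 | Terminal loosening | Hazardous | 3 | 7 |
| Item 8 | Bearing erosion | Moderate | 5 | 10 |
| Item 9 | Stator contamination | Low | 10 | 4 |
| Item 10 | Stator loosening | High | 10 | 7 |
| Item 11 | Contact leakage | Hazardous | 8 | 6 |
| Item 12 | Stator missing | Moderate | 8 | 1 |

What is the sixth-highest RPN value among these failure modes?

RPN = Severity × Occurrence × Detection:
  Item 4: 4 × 5 × 3 = 60
  Item 5: 6 × 6 × 8 = 288
  Item 6: 8 × 1 × 4 = 32
  Item 7: 9 × 3 × 7 = 189
  Item 8: 6 × 5 × 10 = 300
  Item 9: 4 × 10 × 4 = 160
  Item 10: 8 × 10 × 7 = 560
  Item 11: 9 × 8 × 6 = 432
  Item 12: 6 × 8 × 1 = 48
Sorted descending: 560, 432, 300, 288, 189, 160, 60, 48, 32.
The sixth-highest RPN is 160 (Item 9).

160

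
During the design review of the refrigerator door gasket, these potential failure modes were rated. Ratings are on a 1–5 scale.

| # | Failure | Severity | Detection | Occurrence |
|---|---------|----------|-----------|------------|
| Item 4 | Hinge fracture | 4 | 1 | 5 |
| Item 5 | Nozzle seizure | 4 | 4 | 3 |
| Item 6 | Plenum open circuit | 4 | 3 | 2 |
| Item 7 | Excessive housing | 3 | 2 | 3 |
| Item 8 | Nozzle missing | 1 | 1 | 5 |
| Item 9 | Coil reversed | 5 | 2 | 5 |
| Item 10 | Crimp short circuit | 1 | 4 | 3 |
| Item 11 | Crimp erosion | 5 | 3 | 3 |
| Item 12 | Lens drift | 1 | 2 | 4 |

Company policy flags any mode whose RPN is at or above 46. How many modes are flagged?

2

RPN = Severity × Occurrence × Detection:
  Item 4: 4 × 5 × 1 = 20
  Item 5: 4 × 3 × 4 = 48
  Item 6: 4 × 2 × 3 = 24
  Item 7: 3 × 3 × 2 = 18
  Item 8: 1 × 5 × 1 = 5
  Item 9: 5 × 5 × 2 = 50
  Item 10: 1 × 3 × 4 = 12
  Item 11: 5 × 3 × 3 = 45
  Item 12: 1 × 4 × 2 = 8
Modes with RPN ≥ 46: Item 5 (48), Item 9 (50) → 2.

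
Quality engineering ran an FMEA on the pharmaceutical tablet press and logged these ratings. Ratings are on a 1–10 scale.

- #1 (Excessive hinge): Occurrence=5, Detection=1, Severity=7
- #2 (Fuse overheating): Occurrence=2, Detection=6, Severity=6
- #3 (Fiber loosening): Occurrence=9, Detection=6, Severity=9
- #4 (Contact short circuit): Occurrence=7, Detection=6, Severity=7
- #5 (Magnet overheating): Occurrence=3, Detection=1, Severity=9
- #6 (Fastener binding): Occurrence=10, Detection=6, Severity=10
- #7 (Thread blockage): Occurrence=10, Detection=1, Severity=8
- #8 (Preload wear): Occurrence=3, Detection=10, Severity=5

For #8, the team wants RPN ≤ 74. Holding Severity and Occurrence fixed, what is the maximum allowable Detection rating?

4

#8: S=5, O=3, D=10 → current RPN = 150.
Fixed product = 15. Need 15 × D ≤ 74, so D ≤ 74/15 = 4.93.
Maximum integer Detection rating = 4 (gives RPN 60; D=5 would give 75 > 74).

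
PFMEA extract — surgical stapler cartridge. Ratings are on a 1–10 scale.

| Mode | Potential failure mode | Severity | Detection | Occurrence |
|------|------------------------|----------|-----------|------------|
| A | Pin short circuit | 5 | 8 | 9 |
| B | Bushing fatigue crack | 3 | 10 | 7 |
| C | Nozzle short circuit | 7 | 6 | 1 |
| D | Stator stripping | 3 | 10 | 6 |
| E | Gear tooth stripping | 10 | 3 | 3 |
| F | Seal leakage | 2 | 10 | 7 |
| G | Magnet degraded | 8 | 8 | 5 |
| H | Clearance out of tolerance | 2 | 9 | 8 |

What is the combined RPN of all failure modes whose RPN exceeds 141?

1214

RPN = Severity × Occurrence × Detection:
  A: 5 × 9 × 8 = 360
  B: 3 × 7 × 10 = 210
  C: 7 × 1 × 6 = 42
  D: 3 × 6 × 10 = 180
  E: 10 × 3 × 3 = 90
  F: 2 × 7 × 10 = 140
  G: 8 × 5 × 8 = 320
  H: 2 × 8 × 9 = 144
RPN > 141: A (360), B (210), D (180), G (320), H (144).
Sum: 360 + 210 + 180 + 320 + 144 = 1214.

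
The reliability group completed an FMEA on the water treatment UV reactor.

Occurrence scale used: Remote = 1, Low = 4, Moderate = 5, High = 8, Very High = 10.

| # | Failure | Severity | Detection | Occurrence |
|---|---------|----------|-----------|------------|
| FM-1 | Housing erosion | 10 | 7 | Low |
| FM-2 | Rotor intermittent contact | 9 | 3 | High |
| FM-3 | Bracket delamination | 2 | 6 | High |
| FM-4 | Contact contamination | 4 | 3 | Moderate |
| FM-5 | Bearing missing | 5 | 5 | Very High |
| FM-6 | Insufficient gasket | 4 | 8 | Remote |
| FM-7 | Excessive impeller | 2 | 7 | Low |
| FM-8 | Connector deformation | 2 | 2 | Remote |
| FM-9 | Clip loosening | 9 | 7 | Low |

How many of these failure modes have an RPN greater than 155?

4

RPN = Severity × Occurrence × Detection:
  FM-1: 10 × 4 × 7 = 280
  FM-2: 9 × 8 × 3 = 216
  FM-3: 2 × 8 × 6 = 96
  FM-4: 4 × 5 × 3 = 60
  FM-5: 5 × 10 × 5 = 250
  FM-6: 4 × 1 × 8 = 32
  FM-7: 2 × 4 × 7 = 56
  FM-8: 2 × 1 × 2 = 4
  FM-9: 9 × 4 × 7 = 252
Modes with RPN > 155: FM-1 (280), FM-2 (216), FM-5 (250), FM-9 (252) → 4.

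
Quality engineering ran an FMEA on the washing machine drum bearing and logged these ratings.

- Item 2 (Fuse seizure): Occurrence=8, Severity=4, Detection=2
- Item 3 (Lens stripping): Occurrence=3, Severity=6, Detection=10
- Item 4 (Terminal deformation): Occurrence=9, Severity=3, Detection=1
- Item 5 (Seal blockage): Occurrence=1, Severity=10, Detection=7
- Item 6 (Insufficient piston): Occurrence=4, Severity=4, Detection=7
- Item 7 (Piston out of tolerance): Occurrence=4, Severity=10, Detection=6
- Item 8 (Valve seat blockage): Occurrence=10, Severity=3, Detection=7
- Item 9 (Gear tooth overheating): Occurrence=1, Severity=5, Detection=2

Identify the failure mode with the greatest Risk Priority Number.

RPN = Severity × Occurrence × Detection:
  Item 2: 4 × 8 × 2 = 64
  Item 3: 6 × 3 × 10 = 180
  Item 4: 3 × 9 × 1 = 27
  Item 5: 10 × 1 × 7 = 70
  Item 6: 4 × 4 × 7 = 112
  Item 7: 10 × 4 × 6 = 240
  Item 8: 3 × 10 × 7 = 210
  Item 9: 5 × 1 × 2 = 10
Highest RPN is 240 → Item 7.

Item 7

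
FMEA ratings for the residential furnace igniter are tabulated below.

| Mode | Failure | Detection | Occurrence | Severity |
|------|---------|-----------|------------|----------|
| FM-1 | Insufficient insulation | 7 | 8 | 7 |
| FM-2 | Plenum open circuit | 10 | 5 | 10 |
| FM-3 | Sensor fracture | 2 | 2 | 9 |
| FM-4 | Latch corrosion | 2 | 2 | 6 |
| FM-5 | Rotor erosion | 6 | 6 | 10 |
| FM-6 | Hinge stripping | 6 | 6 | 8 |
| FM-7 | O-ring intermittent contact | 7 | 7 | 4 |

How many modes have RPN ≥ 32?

6

RPN = Severity × Occurrence × Detection:
  FM-1: 7 × 8 × 7 = 392
  FM-2: 10 × 5 × 10 = 500
  FM-3: 9 × 2 × 2 = 36
  FM-4: 6 × 2 × 2 = 24
  FM-5: 10 × 6 × 6 = 360
  FM-6: 8 × 6 × 6 = 288
  FM-7: 4 × 7 × 7 = 196
Modes with RPN ≥ 32: FM-1 (392), FM-2 (500), FM-3 (36), FM-5 (360), FM-6 (288), FM-7 (196) → 6.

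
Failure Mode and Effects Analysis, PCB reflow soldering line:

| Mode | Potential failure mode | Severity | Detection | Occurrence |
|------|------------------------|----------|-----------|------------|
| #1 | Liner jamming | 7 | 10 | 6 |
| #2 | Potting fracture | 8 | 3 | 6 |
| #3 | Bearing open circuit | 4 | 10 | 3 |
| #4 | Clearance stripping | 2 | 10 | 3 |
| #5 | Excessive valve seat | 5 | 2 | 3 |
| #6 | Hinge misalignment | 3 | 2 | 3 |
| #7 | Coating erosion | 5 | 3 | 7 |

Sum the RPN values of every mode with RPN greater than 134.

564

RPN = Severity × Occurrence × Detection:
  #1: 7 × 6 × 10 = 420
  #2: 8 × 6 × 3 = 144
  #3: 4 × 3 × 10 = 120
  #4: 2 × 3 × 10 = 60
  #5: 5 × 3 × 2 = 30
  #6: 3 × 3 × 2 = 18
  #7: 5 × 7 × 3 = 105
RPN > 134: #1 (420), #2 (144).
Sum: 420 + 144 = 564.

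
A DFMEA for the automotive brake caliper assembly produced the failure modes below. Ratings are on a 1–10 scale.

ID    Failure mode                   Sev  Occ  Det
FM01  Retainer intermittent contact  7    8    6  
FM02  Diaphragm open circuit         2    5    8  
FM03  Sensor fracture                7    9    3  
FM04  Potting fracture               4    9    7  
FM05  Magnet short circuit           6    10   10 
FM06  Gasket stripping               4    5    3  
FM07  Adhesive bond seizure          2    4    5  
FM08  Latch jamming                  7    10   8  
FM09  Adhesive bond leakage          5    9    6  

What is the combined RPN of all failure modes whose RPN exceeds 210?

RPN = Severity × Occurrence × Detection:
  FM01: 7 × 8 × 6 = 336
  FM02: 2 × 5 × 8 = 80
  FM03: 7 × 9 × 3 = 189
  FM04: 4 × 9 × 7 = 252
  FM05: 6 × 10 × 10 = 600
  FM06: 4 × 5 × 3 = 60
  FM07: 2 × 4 × 5 = 40
  FM08: 7 × 10 × 8 = 560
  FM09: 5 × 9 × 6 = 270
RPN > 210: FM01 (336), FM04 (252), FM05 (600), FM08 (560), FM09 (270).
Sum: 336 + 252 + 600 + 560 + 270 = 2018.

2018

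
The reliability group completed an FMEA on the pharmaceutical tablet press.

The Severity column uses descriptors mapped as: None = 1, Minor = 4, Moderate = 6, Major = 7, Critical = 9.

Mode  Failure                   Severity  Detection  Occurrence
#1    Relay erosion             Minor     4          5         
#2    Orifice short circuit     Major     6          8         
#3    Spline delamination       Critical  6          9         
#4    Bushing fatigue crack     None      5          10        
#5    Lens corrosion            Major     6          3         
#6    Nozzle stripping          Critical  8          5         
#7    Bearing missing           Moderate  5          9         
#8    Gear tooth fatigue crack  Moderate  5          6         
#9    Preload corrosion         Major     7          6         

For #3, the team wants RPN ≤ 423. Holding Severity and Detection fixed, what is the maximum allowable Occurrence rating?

#3: S=9, O=9, D=6 → current RPN = 486.
Fixed product = 54. Need 54 × O ≤ 423, so O ≤ 423/54 = 7.83.
Maximum integer Occurrence rating = 7 (gives RPN 378; O=8 would give 432 > 423).

7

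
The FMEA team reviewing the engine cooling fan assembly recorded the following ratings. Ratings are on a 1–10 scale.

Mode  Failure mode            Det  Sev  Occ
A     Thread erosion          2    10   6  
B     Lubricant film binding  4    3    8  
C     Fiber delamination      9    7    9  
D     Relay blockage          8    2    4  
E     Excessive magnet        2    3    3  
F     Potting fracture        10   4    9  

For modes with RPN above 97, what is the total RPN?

1047

RPN = Severity × Occurrence × Detection:
  A: 10 × 6 × 2 = 120
  B: 3 × 8 × 4 = 96
  C: 7 × 9 × 9 = 567
  D: 2 × 4 × 8 = 64
  E: 3 × 3 × 2 = 18
  F: 4 × 9 × 10 = 360
RPN > 97: A (120), C (567), F (360).
Sum: 120 + 567 + 360 = 1047.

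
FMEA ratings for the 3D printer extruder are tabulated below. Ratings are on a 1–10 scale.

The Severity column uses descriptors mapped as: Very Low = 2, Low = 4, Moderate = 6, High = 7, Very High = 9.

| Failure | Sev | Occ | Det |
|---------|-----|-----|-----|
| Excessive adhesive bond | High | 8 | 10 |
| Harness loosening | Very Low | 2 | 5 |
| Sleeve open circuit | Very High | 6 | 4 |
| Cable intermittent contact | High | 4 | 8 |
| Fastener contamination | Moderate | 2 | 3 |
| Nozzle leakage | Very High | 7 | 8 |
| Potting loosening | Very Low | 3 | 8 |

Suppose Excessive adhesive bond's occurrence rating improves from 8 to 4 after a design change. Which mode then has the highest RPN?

RPN = Severity × Occurrence × Detection:
  Excessive adhesive bond: 7 × 8 × 10 = 560
  Harness loosening: 2 × 2 × 5 = 20
  Sleeve open circuit: 9 × 6 × 4 = 216
  Cable intermittent contact: 7 × 4 × 8 = 224
  Fastener contamination: 6 × 2 × 3 = 36
  Nozzle leakage: 9 × 7 × 8 = 504
  Potting loosening: 2 × 3 × 8 = 48
After action: Excessive adhesive bond → 7 × 4 × 10 = 280.
Revised RPNs: Nozzle leakage=504, Excessive adhesive bond=280, Cable intermittent contact=224, Sleeve open circuit=216, Potting loosening=48, Fastener contamination=36, Harness loosening=20.
Highest is now Nozzle leakage (504).

Nozzle leakage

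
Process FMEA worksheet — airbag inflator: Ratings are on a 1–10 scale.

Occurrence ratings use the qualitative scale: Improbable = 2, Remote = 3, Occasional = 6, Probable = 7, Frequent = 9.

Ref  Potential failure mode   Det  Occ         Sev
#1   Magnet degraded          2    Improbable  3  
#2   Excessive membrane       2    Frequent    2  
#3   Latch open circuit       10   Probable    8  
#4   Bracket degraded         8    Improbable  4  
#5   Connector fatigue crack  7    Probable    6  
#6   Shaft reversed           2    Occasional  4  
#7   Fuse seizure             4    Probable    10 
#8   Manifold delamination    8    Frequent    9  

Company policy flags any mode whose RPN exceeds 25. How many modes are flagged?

RPN = Severity × Occurrence × Detection:
  #1: 3 × 2 × 2 = 12
  #2: 2 × 9 × 2 = 36
  #3: 8 × 7 × 10 = 560
  #4: 4 × 2 × 8 = 64
  #5: 6 × 7 × 7 = 294
  #6: 4 × 6 × 2 = 48
  #7: 10 × 7 × 4 = 280
  #8: 9 × 9 × 8 = 648
Modes with RPN > 25: #2 (36), #3 (560), #4 (64), #5 (294), #6 (48), #7 (280), #8 (648) → 7.

7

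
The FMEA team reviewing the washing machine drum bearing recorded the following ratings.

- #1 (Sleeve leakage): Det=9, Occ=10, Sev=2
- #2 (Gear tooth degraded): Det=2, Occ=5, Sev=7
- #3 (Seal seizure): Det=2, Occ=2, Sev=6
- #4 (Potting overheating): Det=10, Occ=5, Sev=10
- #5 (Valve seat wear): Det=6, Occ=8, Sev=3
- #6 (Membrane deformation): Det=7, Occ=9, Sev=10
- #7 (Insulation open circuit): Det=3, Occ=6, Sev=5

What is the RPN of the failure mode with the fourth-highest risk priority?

RPN = Severity × Occurrence × Detection:
  #1: 2 × 10 × 9 = 180
  #2: 7 × 5 × 2 = 70
  #3: 6 × 2 × 2 = 24
  #4: 10 × 5 × 10 = 500
  #5: 3 × 8 × 6 = 144
  #6: 10 × 9 × 7 = 630
  #7: 5 × 6 × 3 = 90
Sorted descending: 630, 500, 180, 144, 90, 70, 24.
The fourth-highest RPN is 144 (#5).

144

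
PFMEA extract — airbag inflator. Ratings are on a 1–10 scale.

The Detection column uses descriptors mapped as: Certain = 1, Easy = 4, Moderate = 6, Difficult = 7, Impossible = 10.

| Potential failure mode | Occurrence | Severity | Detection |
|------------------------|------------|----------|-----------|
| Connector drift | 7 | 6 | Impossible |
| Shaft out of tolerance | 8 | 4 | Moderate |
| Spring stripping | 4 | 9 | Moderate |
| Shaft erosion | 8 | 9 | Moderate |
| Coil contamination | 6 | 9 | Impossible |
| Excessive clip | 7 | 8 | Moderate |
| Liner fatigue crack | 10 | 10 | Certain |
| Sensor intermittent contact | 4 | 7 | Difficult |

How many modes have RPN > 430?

RPN = Severity × Occurrence × Detection:
  Connector drift: 6 × 7 × 10 = 420
  Shaft out of tolerance: 4 × 8 × 6 = 192
  Spring stripping: 9 × 4 × 6 = 216
  Shaft erosion: 9 × 8 × 6 = 432
  Coil contamination: 9 × 6 × 10 = 540
  Excessive clip: 8 × 7 × 6 = 336
  Liner fatigue crack: 10 × 10 × 1 = 100
  Sensor intermittent contact: 7 × 4 × 7 = 196
Modes with RPN > 430: Shaft erosion (432), Coil contamination (540) → 2.

2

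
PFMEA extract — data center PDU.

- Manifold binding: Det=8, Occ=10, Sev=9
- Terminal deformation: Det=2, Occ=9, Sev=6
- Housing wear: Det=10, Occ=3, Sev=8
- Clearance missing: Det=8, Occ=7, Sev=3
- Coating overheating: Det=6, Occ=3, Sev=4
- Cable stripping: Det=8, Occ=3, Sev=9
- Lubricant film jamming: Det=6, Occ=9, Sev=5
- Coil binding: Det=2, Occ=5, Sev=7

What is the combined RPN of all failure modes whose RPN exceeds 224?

1230

RPN = Severity × Occurrence × Detection:
  Manifold binding: 9 × 10 × 8 = 720
  Terminal deformation: 6 × 9 × 2 = 108
  Housing wear: 8 × 3 × 10 = 240
  Clearance missing: 3 × 7 × 8 = 168
  Coating overheating: 4 × 3 × 6 = 72
  Cable stripping: 9 × 3 × 8 = 216
  Lubricant film jamming: 5 × 9 × 6 = 270
  Coil binding: 7 × 5 × 2 = 70
RPN > 224: Manifold binding (720), Housing wear (240), Lubricant film jamming (270).
Sum: 720 + 240 + 270 = 1230.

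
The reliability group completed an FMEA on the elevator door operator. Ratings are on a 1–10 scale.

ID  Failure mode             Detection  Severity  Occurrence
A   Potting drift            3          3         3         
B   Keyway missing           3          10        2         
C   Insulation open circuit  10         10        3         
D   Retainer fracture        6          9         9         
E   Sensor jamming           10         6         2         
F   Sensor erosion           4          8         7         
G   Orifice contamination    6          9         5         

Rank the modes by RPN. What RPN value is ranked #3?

RPN = Severity × Occurrence × Detection:
  A: 3 × 3 × 3 = 27
  B: 10 × 2 × 3 = 60
  C: 10 × 3 × 10 = 300
  D: 9 × 9 × 6 = 486
  E: 6 × 2 × 10 = 120
  F: 8 × 7 × 4 = 224
  G: 9 × 5 × 6 = 270
Sorted descending: 486, 300, 270, 224, 120, 60, 27.
The third-highest RPN is 270 (G).

270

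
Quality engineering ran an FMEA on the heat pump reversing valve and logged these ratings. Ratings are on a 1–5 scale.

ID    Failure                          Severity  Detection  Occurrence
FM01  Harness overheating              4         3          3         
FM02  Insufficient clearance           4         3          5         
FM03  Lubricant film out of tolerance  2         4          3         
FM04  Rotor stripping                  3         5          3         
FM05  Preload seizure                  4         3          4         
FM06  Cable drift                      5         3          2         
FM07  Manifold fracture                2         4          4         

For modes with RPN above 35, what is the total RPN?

189

RPN = Severity × Occurrence × Detection:
  FM01: 4 × 3 × 3 = 36
  FM02: 4 × 5 × 3 = 60
  FM03: 2 × 3 × 4 = 24
  FM04: 3 × 3 × 5 = 45
  FM05: 4 × 4 × 3 = 48
  FM06: 5 × 2 × 3 = 30
  FM07: 2 × 4 × 4 = 32
RPN > 35: FM01 (36), FM02 (60), FM04 (45), FM05 (48).
Sum: 36 + 60 + 45 + 48 = 189.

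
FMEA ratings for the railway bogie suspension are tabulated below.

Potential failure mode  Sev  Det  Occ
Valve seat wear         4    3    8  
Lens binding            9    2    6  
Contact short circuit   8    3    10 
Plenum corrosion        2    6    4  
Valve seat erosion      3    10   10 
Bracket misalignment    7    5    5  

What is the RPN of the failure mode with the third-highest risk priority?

RPN = Severity × Occurrence × Detection:
  Valve seat wear: 4 × 8 × 3 = 96
  Lens binding: 9 × 6 × 2 = 108
  Contact short circuit: 8 × 10 × 3 = 240
  Plenum corrosion: 2 × 4 × 6 = 48
  Valve seat erosion: 3 × 10 × 10 = 300
  Bracket misalignment: 7 × 5 × 5 = 175
Sorted descending: 300, 240, 175, 108, 96, 48.
The third-highest RPN is 175 (Bracket misalignment).

175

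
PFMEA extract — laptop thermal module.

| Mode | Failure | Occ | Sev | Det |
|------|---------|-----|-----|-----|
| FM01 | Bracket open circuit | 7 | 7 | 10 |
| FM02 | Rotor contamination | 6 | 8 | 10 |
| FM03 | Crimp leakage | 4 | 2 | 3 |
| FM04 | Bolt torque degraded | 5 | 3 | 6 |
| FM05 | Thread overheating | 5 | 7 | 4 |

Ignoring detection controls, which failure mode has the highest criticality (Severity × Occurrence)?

Criticality = Severity × Occurrence:
  FM01: 7 × 7 = 49
  FM02: 8 × 6 = 48
  FM03: 2 × 4 = 8
  FM04: 3 × 5 = 15
  FM05: 7 × 5 = 35
Highest criticality is 49 → FM01.

FM01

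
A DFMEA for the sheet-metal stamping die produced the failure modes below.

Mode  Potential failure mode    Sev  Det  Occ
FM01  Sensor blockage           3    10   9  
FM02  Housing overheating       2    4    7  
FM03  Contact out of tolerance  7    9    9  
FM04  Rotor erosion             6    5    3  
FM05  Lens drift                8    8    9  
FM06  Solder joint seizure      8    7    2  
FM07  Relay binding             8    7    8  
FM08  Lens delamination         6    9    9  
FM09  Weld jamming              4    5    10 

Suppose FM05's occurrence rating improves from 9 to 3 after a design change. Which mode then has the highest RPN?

FM03

RPN = Severity × Occurrence × Detection:
  FM01: 3 × 9 × 10 = 270
  FM02: 2 × 7 × 4 = 56
  FM03: 7 × 9 × 9 = 567
  FM04: 6 × 3 × 5 = 90
  FM05: 8 × 9 × 8 = 576
  FM06: 8 × 2 × 7 = 112
  FM07: 8 × 8 × 7 = 448
  FM08: 6 × 9 × 9 = 486
  FM09: 4 × 10 × 5 = 200
After action: FM05 → 8 × 3 × 8 = 192.
Revised RPNs: FM03=567, FM08=486, FM07=448, FM01=270, FM09=200, FM05=192, FM06=112, FM04=90, FM02=56.
Highest is now FM03 (567).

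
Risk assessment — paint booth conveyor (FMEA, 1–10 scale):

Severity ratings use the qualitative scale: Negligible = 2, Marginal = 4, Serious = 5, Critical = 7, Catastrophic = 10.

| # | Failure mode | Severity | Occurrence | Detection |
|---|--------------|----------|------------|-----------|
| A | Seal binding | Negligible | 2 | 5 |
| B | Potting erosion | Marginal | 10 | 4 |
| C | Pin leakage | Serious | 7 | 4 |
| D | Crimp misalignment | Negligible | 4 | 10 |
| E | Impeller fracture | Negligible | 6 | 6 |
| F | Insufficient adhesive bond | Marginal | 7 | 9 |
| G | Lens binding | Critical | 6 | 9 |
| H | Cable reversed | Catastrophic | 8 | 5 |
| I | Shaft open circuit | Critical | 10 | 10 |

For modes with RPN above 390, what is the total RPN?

1100

RPN = Severity × Occurrence × Detection:
  A: 2 × 2 × 5 = 20
  B: 4 × 10 × 4 = 160
  C: 5 × 7 × 4 = 140
  D: 2 × 4 × 10 = 80
  E: 2 × 6 × 6 = 72
  F: 4 × 7 × 9 = 252
  G: 7 × 6 × 9 = 378
  H: 10 × 8 × 5 = 400
  I: 7 × 10 × 10 = 700
RPN > 390: H (400), I (700).
Sum: 400 + 700 = 1100.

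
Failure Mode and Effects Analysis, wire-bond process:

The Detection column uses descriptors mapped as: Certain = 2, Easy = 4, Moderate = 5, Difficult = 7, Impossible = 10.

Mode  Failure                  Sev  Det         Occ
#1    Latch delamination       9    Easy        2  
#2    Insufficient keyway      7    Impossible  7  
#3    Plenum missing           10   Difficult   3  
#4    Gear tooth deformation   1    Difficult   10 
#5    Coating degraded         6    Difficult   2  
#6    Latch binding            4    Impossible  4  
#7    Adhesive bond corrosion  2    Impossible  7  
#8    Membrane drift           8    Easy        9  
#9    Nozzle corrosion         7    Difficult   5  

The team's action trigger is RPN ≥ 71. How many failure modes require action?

RPN = Severity × Occurrence × Detection:
  #1: 9 × 2 × 4 = 72
  #2: 7 × 7 × 10 = 490
  #3: 10 × 3 × 7 = 210
  #4: 1 × 10 × 7 = 70
  #5: 6 × 2 × 7 = 84
  #6: 4 × 4 × 10 = 160
  #7: 2 × 7 × 10 = 140
  #8: 8 × 9 × 4 = 288
  #9: 7 × 5 × 7 = 245
Modes with RPN ≥ 71: #1 (72), #2 (490), #3 (210), #5 (84), #6 (160), #7 (140), #8 (288), #9 (245) → 8.

8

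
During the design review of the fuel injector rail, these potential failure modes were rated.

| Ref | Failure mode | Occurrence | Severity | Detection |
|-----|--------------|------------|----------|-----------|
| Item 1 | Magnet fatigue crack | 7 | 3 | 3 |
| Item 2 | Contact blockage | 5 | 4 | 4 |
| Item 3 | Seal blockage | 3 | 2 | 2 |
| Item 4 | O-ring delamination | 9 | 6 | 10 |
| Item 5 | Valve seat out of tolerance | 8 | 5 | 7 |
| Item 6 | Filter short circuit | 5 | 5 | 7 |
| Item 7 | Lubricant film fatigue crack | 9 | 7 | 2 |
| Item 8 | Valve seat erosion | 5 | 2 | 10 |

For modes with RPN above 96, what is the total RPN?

1221

RPN = Severity × Occurrence × Detection:
  Item 1: 3 × 7 × 3 = 63
  Item 2: 4 × 5 × 4 = 80
  Item 3: 2 × 3 × 2 = 12
  Item 4: 6 × 9 × 10 = 540
  Item 5: 5 × 8 × 7 = 280
  Item 6: 5 × 5 × 7 = 175
  Item 7: 7 × 9 × 2 = 126
  Item 8: 2 × 5 × 10 = 100
RPN > 96: Item 4 (540), Item 5 (280), Item 6 (175), Item 7 (126), Item 8 (100).
Sum: 540 + 280 + 175 + 126 + 100 = 1221.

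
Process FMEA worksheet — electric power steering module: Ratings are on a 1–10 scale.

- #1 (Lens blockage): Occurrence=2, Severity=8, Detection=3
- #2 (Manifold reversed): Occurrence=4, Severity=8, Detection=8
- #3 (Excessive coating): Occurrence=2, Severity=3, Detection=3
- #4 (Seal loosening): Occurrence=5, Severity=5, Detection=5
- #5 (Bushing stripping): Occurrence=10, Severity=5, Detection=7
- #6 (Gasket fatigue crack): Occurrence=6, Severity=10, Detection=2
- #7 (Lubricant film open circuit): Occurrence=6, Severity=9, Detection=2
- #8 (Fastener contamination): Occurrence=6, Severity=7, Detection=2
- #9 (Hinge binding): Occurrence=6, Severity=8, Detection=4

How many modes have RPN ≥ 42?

8

RPN = Severity × Occurrence × Detection:
  #1: 8 × 2 × 3 = 48
  #2: 8 × 4 × 8 = 256
  #3: 3 × 2 × 3 = 18
  #4: 5 × 5 × 5 = 125
  #5: 5 × 10 × 7 = 350
  #6: 10 × 6 × 2 = 120
  #7: 9 × 6 × 2 = 108
  #8: 7 × 6 × 2 = 84
  #9: 8 × 6 × 4 = 192
Modes with RPN ≥ 42: #1 (48), #2 (256), #4 (125), #5 (350), #6 (120), #7 (108), #8 (84), #9 (192) → 8.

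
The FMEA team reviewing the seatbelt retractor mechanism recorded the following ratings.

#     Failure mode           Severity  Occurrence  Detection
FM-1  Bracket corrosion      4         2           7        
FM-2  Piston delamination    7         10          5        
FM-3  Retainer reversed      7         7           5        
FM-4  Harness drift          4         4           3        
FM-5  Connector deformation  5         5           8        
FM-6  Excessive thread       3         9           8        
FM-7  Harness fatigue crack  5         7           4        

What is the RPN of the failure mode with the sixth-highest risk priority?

RPN = Severity × Occurrence × Detection:
  FM-1: 4 × 2 × 7 = 56
  FM-2: 7 × 10 × 5 = 350
  FM-3: 7 × 7 × 5 = 245
  FM-4: 4 × 4 × 3 = 48
  FM-5: 5 × 5 × 8 = 200
  FM-6: 3 × 9 × 8 = 216
  FM-7: 5 × 7 × 4 = 140
Sorted descending: 350, 245, 216, 200, 140, 56, 48.
The sixth-highest RPN is 56 (FM-1).

56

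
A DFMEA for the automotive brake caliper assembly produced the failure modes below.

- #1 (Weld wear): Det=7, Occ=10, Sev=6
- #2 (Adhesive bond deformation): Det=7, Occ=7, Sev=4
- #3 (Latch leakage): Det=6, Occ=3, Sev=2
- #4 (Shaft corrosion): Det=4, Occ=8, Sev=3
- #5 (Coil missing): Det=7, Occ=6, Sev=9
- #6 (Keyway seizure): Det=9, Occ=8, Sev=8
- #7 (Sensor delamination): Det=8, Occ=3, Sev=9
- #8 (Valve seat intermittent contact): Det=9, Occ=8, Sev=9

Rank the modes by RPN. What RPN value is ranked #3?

RPN = Severity × Occurrence × Detection:
  #1: 6 × 10 × 7 = 420
  #2: 4 × 7 × 7 = 196
  #3: 2 × 3 × 6 = 36
  #4: 3 × 8 × 4 = 96
  #5: 9 × 6 × 7 = 378
  #6: 8 × 8 × 9 = 576
  #7: 9 × 3 × 8 = 216
  #8: 9 × 8 × 9 = 648
Sorted descending: 648, 576, 420, 378, 216, 196, 96, 36.
The third-highest RPN is 420 (#1).

420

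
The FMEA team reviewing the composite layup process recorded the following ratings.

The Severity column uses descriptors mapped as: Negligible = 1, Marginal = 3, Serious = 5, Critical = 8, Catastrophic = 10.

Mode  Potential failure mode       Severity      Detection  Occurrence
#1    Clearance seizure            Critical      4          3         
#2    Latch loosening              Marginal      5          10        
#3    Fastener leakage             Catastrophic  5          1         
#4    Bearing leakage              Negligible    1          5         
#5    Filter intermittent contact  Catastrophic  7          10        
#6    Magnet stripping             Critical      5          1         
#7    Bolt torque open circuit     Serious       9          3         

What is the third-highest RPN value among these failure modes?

RPN = Severity × Occurrence × Detection:
  #1: 8 × 3 × 4 = 96
  #2: 3 × 10 × 5 = 150
  #3: 10 × 1 × 5 = 50
  #4: 1 × 5 × 1 = 5
  #5: 10 × 10 × 7 = 700
  #6: 8 × 1 × 5 = 40
  #7: 5 × 3 × 9 = 135
Sorted descending: 700, 150, 135, 96, 50, 40, 5.
The third-highest RPN is 135 (#7).

135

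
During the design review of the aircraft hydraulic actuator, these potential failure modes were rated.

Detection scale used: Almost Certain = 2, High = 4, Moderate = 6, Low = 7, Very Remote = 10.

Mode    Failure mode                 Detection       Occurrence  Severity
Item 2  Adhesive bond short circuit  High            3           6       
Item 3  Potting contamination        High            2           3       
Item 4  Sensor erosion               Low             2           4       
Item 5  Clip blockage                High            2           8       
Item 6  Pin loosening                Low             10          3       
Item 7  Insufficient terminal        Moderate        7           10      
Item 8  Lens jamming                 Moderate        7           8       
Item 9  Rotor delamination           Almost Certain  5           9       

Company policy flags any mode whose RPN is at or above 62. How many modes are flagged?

RPN = Severity × Occurrence × Detection:
  Item 2: 6 × 3 × 4 = 72
  Item 3: 3 × 2 × 4 = 24
  Item 4: 4 × 2 × 7 = 56
  Item 5: 8 × 2 × 4 = 64
  Item 6: 3 × 10 × 7 = 210
  Item 7: 10 × 7 × 6 = 420
  Item 8: 8 × 7 × 6 = 336
  Item 9: 9 × 5 × 2 = 90
Modes with RPN ≥ 62: Item 2 (72), Item 5 (64), Item 6 (210), Item 7 (420), Item 8 (336), Item 9 (90) → 6.

6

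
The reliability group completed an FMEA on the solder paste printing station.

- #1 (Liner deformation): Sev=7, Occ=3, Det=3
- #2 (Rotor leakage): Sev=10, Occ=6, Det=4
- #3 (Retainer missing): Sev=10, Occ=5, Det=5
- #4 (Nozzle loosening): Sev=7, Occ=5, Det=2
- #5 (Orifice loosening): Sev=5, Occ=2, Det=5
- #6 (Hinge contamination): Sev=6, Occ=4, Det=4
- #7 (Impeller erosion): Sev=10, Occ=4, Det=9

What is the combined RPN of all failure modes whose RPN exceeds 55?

RPN = Severity × Occurrence × Detection:
  #1: 7 × 3 × 3 = 63
  #2: 10 × 6 × 4 = 240
  #3: 10 × 5 × 5 = 250
  #4: 7 × 5 × 2 = 70
  #5: 5 × 2 × 5 = 50
  #6: 6 × 4 × 4 = 96
  #7: 10 × 4 × 9 = 360
RPN > 55: #1 (63), #2 (240), #3 (250), #4 (70), #6 (96), #7 (360).
Sum: 63 + 240 + 250 + 70 + 96 + 360 = 1079.

1079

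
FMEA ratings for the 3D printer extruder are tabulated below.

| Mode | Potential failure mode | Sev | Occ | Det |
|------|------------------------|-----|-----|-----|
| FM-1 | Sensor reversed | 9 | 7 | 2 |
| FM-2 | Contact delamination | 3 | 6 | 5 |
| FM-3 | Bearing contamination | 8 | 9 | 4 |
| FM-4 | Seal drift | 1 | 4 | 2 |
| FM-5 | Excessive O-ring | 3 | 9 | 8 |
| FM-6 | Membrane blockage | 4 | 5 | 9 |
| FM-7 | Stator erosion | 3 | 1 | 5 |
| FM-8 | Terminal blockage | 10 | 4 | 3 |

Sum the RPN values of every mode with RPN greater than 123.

RPN = Severity × Occurrence × Detection:
  FM-1: 9 × 7 × 2 = 126
  FM-2: 3 × 6 × 5 = 90
  FM-3: 8 × 9 × 4 = 288
  FM-4: 1 × 4 × 2 = 8
  FM-5: 3 × 9 × 8 = 216
  FM-6: 4 × 5 × 9 = 180
  FM-7: 3 × 1 × 5 = 15
  FM-8: 10 × 4 × 3 = 120
RPN > 123: FM-1 (126), FM-3 (288), FM-5 (216), FM-6 (180).
Sum: 126 + 288 + 216 + 180 = 810.

810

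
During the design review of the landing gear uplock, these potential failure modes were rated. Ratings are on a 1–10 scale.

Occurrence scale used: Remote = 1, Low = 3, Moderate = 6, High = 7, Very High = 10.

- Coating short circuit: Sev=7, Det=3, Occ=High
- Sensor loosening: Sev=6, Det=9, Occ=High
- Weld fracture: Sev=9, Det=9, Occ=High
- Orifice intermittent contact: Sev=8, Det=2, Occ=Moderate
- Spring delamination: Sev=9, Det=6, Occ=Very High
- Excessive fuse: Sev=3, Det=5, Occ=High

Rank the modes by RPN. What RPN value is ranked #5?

RPN = Severity × Occurrence × Detection:
  Coating short circuit: 7 × 7 × 3 = 147
  Sensor loosening: 6 × 7 × 9 = 378
  Weld fracture: 9 × 7 × 9 = 567
  Orifice intermittent contact: 8 × 6 × 2 = 96
  Spring delamination: 9 × 10 × 6 = 540
  Excessive fuse: 3 × 7 × 5 = 105
Sorted descending: 567, 540, 378, 147, 105, 96.
The fifth-highest RPN is 105 (Excessive fuse).

105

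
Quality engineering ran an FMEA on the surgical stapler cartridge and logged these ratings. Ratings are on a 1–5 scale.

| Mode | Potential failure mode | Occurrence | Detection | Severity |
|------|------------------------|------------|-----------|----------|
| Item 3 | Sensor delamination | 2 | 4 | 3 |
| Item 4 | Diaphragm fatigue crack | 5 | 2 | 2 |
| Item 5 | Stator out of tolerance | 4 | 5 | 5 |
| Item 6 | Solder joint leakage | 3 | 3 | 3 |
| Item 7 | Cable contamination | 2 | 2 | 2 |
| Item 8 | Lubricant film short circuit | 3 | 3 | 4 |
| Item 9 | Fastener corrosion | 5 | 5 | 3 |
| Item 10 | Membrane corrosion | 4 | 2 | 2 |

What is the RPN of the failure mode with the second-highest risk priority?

RPN = Severity × Occurrence × Detection:
  Item 3: 3 × 2 × 4 = 24
  Item 4: 2 × 5 × 2 = 20
  Item 5: 5 × 4 × 5 = 100
  Item 6: 3 × 3 × 3 = 27
  Item 7: 2 × 2 × 2 = 8
  Item 8: 4 × 3 × 3 = 36
  Item 9: 3 × 5 × 5 = 75
  Item 10: 2 × 4 × 2 = 16
Sorted descending: 100, 75, 36, 27, 24, 20, 16, 8.
The second-highest RPN is 75 (Item 9).

75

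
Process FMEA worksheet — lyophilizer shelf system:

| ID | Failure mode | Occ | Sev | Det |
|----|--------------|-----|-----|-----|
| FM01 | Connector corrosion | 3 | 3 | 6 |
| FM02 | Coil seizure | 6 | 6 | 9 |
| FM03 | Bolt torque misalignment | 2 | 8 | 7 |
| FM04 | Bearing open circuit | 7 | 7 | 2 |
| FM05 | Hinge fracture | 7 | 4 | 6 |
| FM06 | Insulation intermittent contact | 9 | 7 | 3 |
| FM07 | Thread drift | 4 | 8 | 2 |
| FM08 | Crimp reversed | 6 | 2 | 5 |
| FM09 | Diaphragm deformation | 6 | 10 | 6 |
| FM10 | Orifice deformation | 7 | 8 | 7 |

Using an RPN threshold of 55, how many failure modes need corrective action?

9

RPN = Severity × Occurrence × Detection:
  FM01: 3 × 3 × 6 = 54
  FM02: 6 × 6 × 9 = 324
  FM03: 8 × 2 × 7 = 112
  FM04: 7 × 7 × 2 = 98
  FM05: 4 × 7 × 6 = 168
  FM06: 7 × 9 × 3 = 189
  FM07: 8 × 4 × 2 = 64
  FM08: 2 × 6 × 5 = 60
  FM09: 10 × 6 × 6 = 360
  FM10: 8 × 7 × 7 = 392
Modes with RPN ≥ 55: FM02 (324), FM03 (112), FM04 (98), FM05 (168), FM06 (189), FM07 (64), FM08 (60), FM09 (360), FM10 (392) → 9.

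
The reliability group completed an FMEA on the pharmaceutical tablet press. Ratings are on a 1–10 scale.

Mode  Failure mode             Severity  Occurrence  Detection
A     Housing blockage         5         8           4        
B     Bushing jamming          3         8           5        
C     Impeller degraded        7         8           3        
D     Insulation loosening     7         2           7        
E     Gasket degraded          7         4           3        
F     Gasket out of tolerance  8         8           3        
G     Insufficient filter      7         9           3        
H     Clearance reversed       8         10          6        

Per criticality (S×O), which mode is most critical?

Criticality = Severity × Occurrence:
  A: 5 × 8 = 40
  B: 3 × 8 = 24
  C: 7 × 8 = 56
  D: 7 × 2 = 14
  E: 7 × 4 = 28
  F: 8 × 8 = 64
  G: 7 × 9 = 63
  H: 8 × 10 = 80
Highest criticality is 80 → H.

H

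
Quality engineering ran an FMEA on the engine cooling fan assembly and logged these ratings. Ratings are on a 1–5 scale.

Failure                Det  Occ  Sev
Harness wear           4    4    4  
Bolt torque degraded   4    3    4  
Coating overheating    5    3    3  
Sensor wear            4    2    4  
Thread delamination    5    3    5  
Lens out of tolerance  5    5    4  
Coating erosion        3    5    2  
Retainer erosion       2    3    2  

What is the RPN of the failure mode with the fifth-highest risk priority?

45

RPN = Severity × Occurrence × Detection:
  Harness wear: 4 × 4 × 4 = 64
  Bolt torque degraded: 4 × 3 × 4 = 48
  Coating overheating: 3 × 3 × 5 = 45
  Sensor wear: 4 × 2 × 4 = 32
  Thread delamination: 5 × 3 × 5 = 75
  Lens out of tolerance: 4 × 5 × 5 = 100
  Coating erosion: 2 × 5 × 3 = 30
  Retainer erosion: 2 × 3 × 2 = 12
Sorted descending: 100, 75, 64, 48, 45, 32, 30, 12.
The fifth-highest RPN is 45 (Coating overheating).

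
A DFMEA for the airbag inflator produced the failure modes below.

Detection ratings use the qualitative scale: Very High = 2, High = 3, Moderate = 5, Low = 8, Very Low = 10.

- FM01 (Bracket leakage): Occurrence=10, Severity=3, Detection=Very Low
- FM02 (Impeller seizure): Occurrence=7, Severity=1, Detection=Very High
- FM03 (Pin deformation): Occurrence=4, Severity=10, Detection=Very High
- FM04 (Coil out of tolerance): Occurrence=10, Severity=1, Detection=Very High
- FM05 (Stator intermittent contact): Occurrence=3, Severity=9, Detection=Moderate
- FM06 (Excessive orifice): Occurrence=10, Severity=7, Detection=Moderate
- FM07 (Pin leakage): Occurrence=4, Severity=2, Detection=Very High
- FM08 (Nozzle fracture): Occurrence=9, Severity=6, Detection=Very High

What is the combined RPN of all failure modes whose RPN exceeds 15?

RPN = Severity × Occurrence × Detection:
  FM01: 3 × 10 × 10 = 300
  FM02: 1 × 7 × 2 = 14
  FM03: 10 × 4 × 2 = 80
  FM04: 1 × 10 × 2 = 20
  FM05: 9 × 3 × 5 = 135
  FM06: 7 × 10 × 5 = 350
  FM07: 2 × 4 × 2 = 16
  FM08: 6 × 9 × 2 = 108
RPN > 15: FM01 (300), FM03 (80), FM04 (20), FM05 (135), FM06 (350), FM07 (16), FM08 (108).
Sum: 300 + 80 + 20 + 135 + 350 + 16 + 108 = 1009.

1009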